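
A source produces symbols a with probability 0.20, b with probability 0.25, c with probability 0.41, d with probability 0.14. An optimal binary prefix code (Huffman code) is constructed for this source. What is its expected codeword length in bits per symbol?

Repeatedly combine the two least-probable nodes; the expected code length is the sum of the merged weights.
merge 7/50 + 1/5 → 17/50
merge 1/4 + 17/50 → 59/100
merge 41/100 + 59/100 → 1
L = 17/50 + 59/100 + 1 = 193/100 = 1.93 bits/symbol.

1.93 bits/symbol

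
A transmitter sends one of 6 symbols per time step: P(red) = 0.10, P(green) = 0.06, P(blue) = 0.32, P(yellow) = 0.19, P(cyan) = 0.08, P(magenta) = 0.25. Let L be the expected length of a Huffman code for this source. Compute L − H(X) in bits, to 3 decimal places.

0.032 bits

Entropy H = −Σ p log₂ p ≈ 2.3485 bits.
Huffman merges: 3/50+2/25→7/50; 1/10+7/50→6/25; 19/100+6/25→43/100; 1/4+8/25→57/100; 43/100+57/100→1. L = 119/50 ≈ 2.3800.
L − H = 2.3800 − 2.3485 = 0.032 bits.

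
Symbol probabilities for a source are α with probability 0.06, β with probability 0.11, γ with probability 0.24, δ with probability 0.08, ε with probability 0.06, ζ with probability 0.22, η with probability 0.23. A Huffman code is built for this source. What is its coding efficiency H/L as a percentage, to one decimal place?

Entropy H = −Σ p log₂ p ≈ 2.5912 bits.
Huffman merges: 3/50+3/50→3/25; 2/25+11/100→19/100; 3/25+19/100→31/100; 11/50+23/100→9/20; 6/25+31/100→11/20; 9/20+11/20→1. L = 131/50 ≈ 2.6200.
Efficiency = H/L = 2.5912/2.6200 = 98.9%.

98.9%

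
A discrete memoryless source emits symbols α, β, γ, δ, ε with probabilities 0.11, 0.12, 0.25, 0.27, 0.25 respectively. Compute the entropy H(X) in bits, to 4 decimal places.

H = −Σ pᵢ log₂ pᵢ.
−0.11·log₂(0.11) = 0.3503
−0.12·log₂(0.12) = 0.3671
−0.25·log₂(0.25) = 0.5000
−0.27·log₂(0.27) = 0.5100
−0.25·log₂(0.25) = 0.5000
Sum ≈ 2.2274 → 2.2274 bits.

2.2274 bits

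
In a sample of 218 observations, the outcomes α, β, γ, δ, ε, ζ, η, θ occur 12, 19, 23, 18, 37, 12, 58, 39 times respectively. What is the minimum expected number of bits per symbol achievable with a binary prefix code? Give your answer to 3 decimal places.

Probabilities are the counts divided by 218.
Repeatedly combine the two least-probable nodes; the expected code length is the sum of the merged weights.
merge 6/109 + 6/109 → 12/109
merge 9/109 + 19/218 → 37/218
merge 23/218 + 12/109 → 47/218
merge 37/218 + 37/218 → 37/109
merge 39/218 + 47/218 → 43/109
merge 29/109 + 37/109 → 66/109
merge 43/109 + 66/109 → 1
L = 12/109 + 37/218 + 47/218 + 37/109 + 43/109 + 66/109 + 1 = 309/109 ≈ 2.835 bits/symbol.

2.835 bits/symbol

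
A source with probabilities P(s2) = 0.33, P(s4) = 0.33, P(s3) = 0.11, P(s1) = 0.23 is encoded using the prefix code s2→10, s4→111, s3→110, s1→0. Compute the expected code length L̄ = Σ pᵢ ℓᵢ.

L̄ = Σ pᵢ·ℓᵢ = 0.33·2 + 0.33·3 + 0.11·3 + 0.23·1 = 2.21 bits/symbol.

2.21 bits/symbol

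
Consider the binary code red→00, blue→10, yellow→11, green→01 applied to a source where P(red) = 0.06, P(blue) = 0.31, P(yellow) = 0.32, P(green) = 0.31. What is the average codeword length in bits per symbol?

2 bits/symbol

L̄ = Σ pᵢ·ℓᵢ = 0.06·2 + 0.31·2 + 0.32·2 + 0.31·2 = 2 bits/symbol.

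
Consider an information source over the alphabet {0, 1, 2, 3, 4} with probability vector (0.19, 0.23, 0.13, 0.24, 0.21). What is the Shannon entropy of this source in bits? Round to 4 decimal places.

H = −Σ pᵢ log₂ pᵢ.
−0.19·log₂(0.19) = 0.4552
−0.23·log₂(0.23) = 0.4877
−0.13·log₂(0.13) = 0.3826
−0.24·log₂(0.24) = 0.4941
−0.21·log₂(0.21) = 0.4728
Sum ≈ 2.2925 → 2.2925 bits.

2.2925 bits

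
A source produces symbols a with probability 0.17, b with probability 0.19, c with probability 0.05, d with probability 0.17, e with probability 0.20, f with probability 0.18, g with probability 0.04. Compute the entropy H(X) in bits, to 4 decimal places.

H = −Σ pᵢ log₂ pᵢ.
−0.17·log₂(0.17) = 0.4346
−0.19·log₂(0.19) = 0.4552
−0.05·log₂(0.05) = 0.2161
−0.17·log₂(0.17) = 0.4346
−0.20·log₂(0.20) = 0.4644
−0.18·log₂(0.18) = 0.4453
−0.04·log₂(0.04) = 0.1858
Sum ≈ 2.6359 → 2.6359 bits.

2.6359 bits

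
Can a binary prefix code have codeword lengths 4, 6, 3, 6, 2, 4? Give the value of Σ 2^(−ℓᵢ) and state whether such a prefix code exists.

With common denominator 2^6 = 64: Σ 2^(−ℓᵢ) = 4/64 + 1/64 + 8/64 + 1/64 + 16/64 + 4/64 = 34/64 = 0.53125.
Kraft's inequality requires Σ ≤ 1; here Σ = 0.53125 ≤ 1, so such a prefix code exists.

0.53125; yes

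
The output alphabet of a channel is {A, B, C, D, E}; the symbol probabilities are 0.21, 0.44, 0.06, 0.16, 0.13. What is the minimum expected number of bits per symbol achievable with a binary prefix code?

Repeatedly combine the two least-probable nodes; the expected code length is the sum of the merged weights.
merge 3/50 + 13/100 → 19/100
merge 4/25 + 19/100 → 7/20
merge 21/100 + 7/20 → 14/25
merge 11/25 + 14/25 → 1
L = 19/100 + 7/20 + 14/25 + 1 = 21/10 = 2.1 bits/symbol.

2.1 bits/symbol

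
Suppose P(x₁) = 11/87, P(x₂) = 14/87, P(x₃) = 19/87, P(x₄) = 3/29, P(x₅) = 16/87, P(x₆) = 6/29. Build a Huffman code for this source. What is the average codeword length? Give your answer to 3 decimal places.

Repeatedly combine the two least-probable nodes; the expected code length is the sum of the merged weights.
merge 3/29 + 11/87 → 20/87
merge 14/87 + 16/87 → 10/29
merge 6/29 + 19/87 → 37/87
merge 20/87 + 10/29 → 50/87
merge 37/87 + 50/87 → 1
L = 20/87 + 10/29 + 37/87 + 50/87 + 1 = 224/87 ≈ 2.575 bits/symbol.

2.575 bits/symbol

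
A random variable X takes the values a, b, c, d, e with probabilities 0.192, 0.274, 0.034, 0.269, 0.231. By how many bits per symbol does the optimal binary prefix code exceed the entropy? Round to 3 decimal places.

Entropy H = −Σ p log₂ p ≈ 2.1327 bits.
Huffman merges: 17/500+24/125→113/500; 113/500+231/1000→457/1000; 269/1000+137/500→543/1000; 457/1000+543/1000→1. L = 1113/500 ≈ 2.2260.
L − H = 2.2260 − 2.1327 = 0.093 bits.

0.093 bits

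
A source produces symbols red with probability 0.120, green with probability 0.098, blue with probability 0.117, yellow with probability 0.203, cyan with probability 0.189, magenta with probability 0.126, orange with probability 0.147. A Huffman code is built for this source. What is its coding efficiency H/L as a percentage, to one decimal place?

98.8%

Entropy H = −Σ p log₂ p ≈ 2.7621 bits.
Huffman merges: 49/500+117/1000→43/200; 3/25+63/500→123/500; 147/1000+189/1000→42/125; 203/1000+43/200→209/500; 123/500+42/125→291/500; 209/500+291/500→1. L = 2797/1000 ≈ 2.7970.
Efficiency = H/L = 2.7621/2.7970 = 98.8%.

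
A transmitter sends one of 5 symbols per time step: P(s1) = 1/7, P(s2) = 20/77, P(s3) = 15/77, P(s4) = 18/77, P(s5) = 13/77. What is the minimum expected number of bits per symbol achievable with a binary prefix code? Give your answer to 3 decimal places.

2.312 bits/symbol

Repeatedly combine the two least-probable nodes; the expected code length is the sum of the merged weights.
merge 1/7 + 13/77 → 24/77
merge 15/77 + 18/77 → 3/7
merge 20/77 + 24/77 → 4/7
merge 3/7 + 4/7 → 1
L = 24/77 + 3/7 + 4/7 + 1 = 178/77 ≈ 2.312 bits/symbol.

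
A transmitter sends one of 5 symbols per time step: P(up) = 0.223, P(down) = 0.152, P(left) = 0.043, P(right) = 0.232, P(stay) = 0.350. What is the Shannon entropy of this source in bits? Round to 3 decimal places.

H = −Σ pᵢ log₂ pᵢ.
−0.223·log₂(0.223) = 0.4828
−0.152·log₂(0.152) = 0.4131
−0.043·log₂(0.043) = 0.1952
−0.232·log₂(0.232) = 0.4890
−0.350·log₂(0.350) = 0.5301
Sum ≈ 2.1102 → 2.110 bits.

2.110 bits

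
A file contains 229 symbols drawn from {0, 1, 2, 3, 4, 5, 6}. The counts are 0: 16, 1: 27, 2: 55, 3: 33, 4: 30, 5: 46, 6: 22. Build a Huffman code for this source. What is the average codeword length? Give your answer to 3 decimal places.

Probabilities are the counts divided by 229.
Repeatedly combine the two least-probable nodes; the expected code length is the sum of the merged weights.
merge 16/229 + 22/229 → 38/229
merge 27/229 + 30/229 → 57/229
merge 33/229 + 38/229 → 71/229
merge 46/229 + 55/229 → 101/229
merge 57/229 + 71/229 → 128/229
merge 101/229 + 128/229 → 1
L = 38/229 + 57/229 + 71/229 + 101/229 + 128/229 + 1 = 624/229 ≈ 2.725 bits/symbol.

2.725 bits/symbol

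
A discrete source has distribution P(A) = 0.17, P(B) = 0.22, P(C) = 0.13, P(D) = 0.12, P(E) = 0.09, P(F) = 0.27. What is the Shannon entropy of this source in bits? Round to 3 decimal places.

H = −Σ pᵢ log₂ pᵢ.
−0.17·log₂(0.17) = 0.4346
−0.22·log₂(0.22) = 0.4806
−0.13·log₂(0.13) = 0.3826
−0.12·log₂(0.12) = 0.3671
−0.09·log₂(0.09) = 0.3127
−0.27·log₂(0.27) = 0.5100
Sum ≈ 2.4875 → 2.488 bits.

2.488 bits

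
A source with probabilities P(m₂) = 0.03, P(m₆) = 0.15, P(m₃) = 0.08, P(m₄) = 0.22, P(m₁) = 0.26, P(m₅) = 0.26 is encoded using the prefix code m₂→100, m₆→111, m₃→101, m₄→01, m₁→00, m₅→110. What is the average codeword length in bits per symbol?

2.52 bits/symbol

L̄ = Σ pᵢ·ℓᵢ = 0.03·3 + 0.15·3 + 0.08·3 + 0.22·2 + 0.26·2 + 0.26·3 = 2.52 bits/symbol.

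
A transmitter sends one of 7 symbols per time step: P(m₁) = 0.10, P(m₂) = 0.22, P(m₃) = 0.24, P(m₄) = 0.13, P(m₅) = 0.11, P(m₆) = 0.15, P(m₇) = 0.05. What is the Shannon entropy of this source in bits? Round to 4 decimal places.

2.6665 bits

H = −Σ pᵢ log₂ pᵢ.
−0.10·log₂(0.10) = 0.3322
−0.22·log₂(0.22) = 0.4806
−0.24·log₂(0.24) = 0.4941
−0.13·log₂(0.13) = 0.3826
−0.11·log₂(0.11) = 0.3503
−0.15·log₂(0.15) = 0.4105
−0.05·log₂(0.05) = 0.2161
Sum ≈ 2.6665 → 2.6665 bits.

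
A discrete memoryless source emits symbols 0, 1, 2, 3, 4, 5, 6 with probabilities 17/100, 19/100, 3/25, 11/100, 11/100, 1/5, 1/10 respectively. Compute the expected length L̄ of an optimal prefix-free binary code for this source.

2.8 bits/symbol

Repeatedly combine the two least-probable nodes; the expected code length is the sum of the merged weights.
merge 1/10 + 11/100 → 21/100
merge 11/100 + 3/25 → 23/100
merge 17/100 + 19/100 → 9/25
merge 1/5 + 21/100 → 41/100
merge 23/100 + 9/25 → 59/100
merge 41/100 + 59/100 → 1
L = 21/100 + 23/100 + 9/25 + 41/100 + 59/100 + 1 = 14/5 = 2.8 bits/symbol.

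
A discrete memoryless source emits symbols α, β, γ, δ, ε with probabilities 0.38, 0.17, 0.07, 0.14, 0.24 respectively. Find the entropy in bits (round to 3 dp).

H = −Σ pᵢ log₂ pᵢ.
−0.38·log₂(0.38) = 0.5305
−0.17·log₂(0.17) = 0.4346
−0.07·log₂(0.07) = 0.2686
−0.14·log₂(0.14) = 0.3971
−0.24·log₂(0.24) = 0.4941
Sum ≈ 2.1248 → 2.125 bits.

2.125 bits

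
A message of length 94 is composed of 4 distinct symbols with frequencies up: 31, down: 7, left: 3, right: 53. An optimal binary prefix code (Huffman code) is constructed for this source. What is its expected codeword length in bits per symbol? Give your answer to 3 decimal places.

1.543 bits/symbol

Probabilities are the counts divided by 94.
Repeatedly combine the two least-probable nodes; the expected code length is the sum of the merged weights.
merge 3/94 + 7/94 → 5/47
merge 5/47 + 31/94 → 41/94
merge 41/94 + 53/94 → 1
L = 5/47 + 41/94 + 1 = 145/94 ≈ 1.543 bits/symbol.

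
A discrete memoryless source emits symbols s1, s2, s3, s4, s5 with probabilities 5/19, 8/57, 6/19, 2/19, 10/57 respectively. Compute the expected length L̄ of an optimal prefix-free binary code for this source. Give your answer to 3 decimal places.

2.246 bits/symbol

Repeatedly combine the two least-probable nodes; the expected code length is the sum of the merged weights.
merge 2/19 + 8/57 → 14/57
merge 10/57 + 14/57 → 8/19
merge 5/19 + 6/19 → 11/19
merge 8/19 + 11/19 → 1
L = 14/57 + 8/19 + 11/19 + 1 = 128/57 ≈ 2.246 bits/symbol.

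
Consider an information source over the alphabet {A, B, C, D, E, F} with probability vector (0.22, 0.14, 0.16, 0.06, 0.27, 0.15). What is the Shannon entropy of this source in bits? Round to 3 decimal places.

H = −Σ pᵢ log₂ pᵢ.
−0.22·log₂(0.22) = 0.4806
−0.14·log₂(0.14) = 0.3971
−0.16·log₂(0.16) = 0.4230
−0.06·log₂(0.06) = 0.2435
−0.27·log₂(0.27) = 0.5100
−0.15·log₂(0.15) = 0.4105
Sum ≈ 2.4648 → 2.465 bits.

2.465 bits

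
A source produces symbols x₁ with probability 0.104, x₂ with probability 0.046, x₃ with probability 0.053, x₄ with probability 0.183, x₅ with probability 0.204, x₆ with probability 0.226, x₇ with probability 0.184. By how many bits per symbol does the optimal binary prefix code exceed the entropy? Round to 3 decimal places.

Entropy H = −Σ p log₂ p ≈ 2.6190 bits.
Huffman merges: 23/500+53/1000→99/1000; 99/1000+13/125→203/1000; 183/1000+23/125→367/1000; 203/1000+51/250→407/1000; 113/500+367/1000→593/1000; 407/1000+593/1000→1. L = 2669/1000 ≈ 2.6690.
L − H = 2.6690 − 2.6190 = 0.050 bits.

0.050 bits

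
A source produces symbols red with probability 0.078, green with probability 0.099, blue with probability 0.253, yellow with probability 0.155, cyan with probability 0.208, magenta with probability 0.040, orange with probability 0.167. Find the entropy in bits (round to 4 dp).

2.6241 bits

H = −Σ pᵢ log₂ pᵢ.
−0.078·log₂(0.078) = 0.2871
−0.099·log₂(0.099) = 0.3303
−0.253·log₂(0.253) = 0.5016
−0.155·log₂(0.155) = 0.4169
−0.208·log₂(0.208) = 0.4712
−0.040·log₂(0.040) = 0.1858
−0.167·log₂(0.167) = 0.4312
Sum ≈ 2.6241 → 2.6241 bits.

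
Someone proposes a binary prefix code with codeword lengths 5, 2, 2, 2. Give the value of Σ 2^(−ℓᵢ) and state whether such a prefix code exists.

0.78125; yes

With common denominator 2^5 = 32: Σ 2^(−ℓᵢ) = 1/32 + 8/32 + 8/32 + 8/32 = 25/32 = 0.78125.
Kraft's inequality requires Σ ≤ 1; here Σ = 0.78125 ≤ 1, so such a prefix code exists.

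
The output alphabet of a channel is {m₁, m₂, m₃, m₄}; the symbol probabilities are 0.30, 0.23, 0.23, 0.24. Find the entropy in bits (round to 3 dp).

H = −Σ pᵢ log₂ pᵢ.
−0.30·log₂(0.30) = 0.5211
−0.23·log₂(0.23) = 0.4877
−0.23·log₂(0.23) = 0.4877
−0.24·log₂(0.24) = 0.4941
Sum ≈ 1.9906 → 1.991 bits.

1.991 bits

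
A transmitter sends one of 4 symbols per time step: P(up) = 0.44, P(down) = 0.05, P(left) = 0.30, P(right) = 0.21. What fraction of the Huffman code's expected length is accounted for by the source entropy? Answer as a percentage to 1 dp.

95.1%

Entropy H = −Σ p log₂ p ≈ 1.7312 bits.
Huffman merges: 1/20+21/100→13/50; 13/50+3/10→14/25; 11/25+14/25→1. L = 91/50 ≈ 1.8200.
Efficiency = H/L = 1.7312/1.8200 = 95.1%.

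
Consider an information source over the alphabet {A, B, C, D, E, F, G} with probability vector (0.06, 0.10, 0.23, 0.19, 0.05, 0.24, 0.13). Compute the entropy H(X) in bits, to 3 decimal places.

H = −Σ pᵢ log₂ pᵢ.
−0.06·log₂(0.06) = 0.2435
−0.10·log₂(0.10) = 0.3322
−0.23·log₂(0.23) = 0.4877
−0.19·log₂(0.19) = 0.4552
−0.05·log₂(0.05) = 0.2161
−0.24·log₂(0.24) = 0.4941
−0.13·log₂(0.13) = 0.3826
Sum ≈ 2.6115 → 2.611 bits.

2.611 bits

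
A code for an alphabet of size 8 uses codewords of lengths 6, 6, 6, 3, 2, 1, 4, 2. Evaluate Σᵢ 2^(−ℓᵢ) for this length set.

1.234375

With common denominator 2^6 = 64: Σ 2^(−ℓᵢ) = 1/64 + 1/64 + 1/64 + 8/64 + 16/64 + 32/64 + 4/64 + 16/64 = 79/64 = 1.234375.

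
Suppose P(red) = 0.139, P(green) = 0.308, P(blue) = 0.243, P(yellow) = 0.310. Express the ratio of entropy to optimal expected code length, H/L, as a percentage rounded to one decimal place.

96.9%

Entropy H = −Σ p log₂ p ≈ 1.9388 bits.
Huffman merges: 139/1000+243/1000→191/500; 77/250+31/100→309/500; 191/500+309/500→1. L = 2 ≈ 2.0000.
Efficiency = H/L = 1.9388/2.0000 = 96.9%.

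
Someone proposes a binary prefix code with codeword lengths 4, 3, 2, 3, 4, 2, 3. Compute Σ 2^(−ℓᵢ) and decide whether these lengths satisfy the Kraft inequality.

With common denominator 2^4 = 16: Σ 2^(−ℓᵢ) = 1/16 + 2/16 + 4/16 + 2/16 + 1/16 + 4/16 + 2/16 = 16/16 = 1.
Kraft's inequality requires Σ ≤ 1; here Σ = 1 ≤ 1, so such a prefix code exists.

1; yes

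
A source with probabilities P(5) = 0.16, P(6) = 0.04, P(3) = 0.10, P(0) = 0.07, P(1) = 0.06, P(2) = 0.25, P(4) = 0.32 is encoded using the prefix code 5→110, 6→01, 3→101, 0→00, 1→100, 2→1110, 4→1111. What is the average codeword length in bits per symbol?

L̄ = Σ pᵢ·ℓᵢ = 0.16·3 + 0.04·2 + 0.10·3 + 0.07·2 + 0.06·3 + 0.25·4 + 0.32·4 = 3.46 bits/symbol.

3.46 bits/symbol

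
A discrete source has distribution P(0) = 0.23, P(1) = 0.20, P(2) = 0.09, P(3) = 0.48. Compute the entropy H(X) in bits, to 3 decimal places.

H = −Σ pᵢ log₂ pᵢ.
−0.23·log₂(0.23) = 0.4877
−0.20·log₂(0.20) = 0.4644
−0.09·log₂(0.09) = 0.3127
−0.48·log₂(0.48) = 0.5083
Sum ≈ 1.7730 → 1.773 bits.

1.773 bits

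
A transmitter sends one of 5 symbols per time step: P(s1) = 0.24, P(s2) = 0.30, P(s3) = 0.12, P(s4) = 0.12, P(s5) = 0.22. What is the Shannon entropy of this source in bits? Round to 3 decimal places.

2.230 bits

H = −Σ pᵢ log₂ pᵢ.
−0.24·log₂(0.24) = 0.4941
−0.30·log₂(0.30) = 0.5211
−0.12·log₂(0.12) = 0.3671
−0.12·log₂(0.12) = 0.3671
−0.22·log₂(0.22) = 0.4806
Sum ≈ 2.2299 → 2.230 bits.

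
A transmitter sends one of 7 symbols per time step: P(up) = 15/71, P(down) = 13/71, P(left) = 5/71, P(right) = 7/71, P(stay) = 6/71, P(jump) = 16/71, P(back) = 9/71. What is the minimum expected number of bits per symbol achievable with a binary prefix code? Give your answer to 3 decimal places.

2.718 bits/symbol

Repeatedly combine the two least-probable nodes; the expected code length is the sum of the merged weights.
merge 5/71 + 6/71 → 11/71
merge 7/71 + 9/71 → 16/71
merge 11/71 + 13/71 → 24/71
merge 15/71 + 16/71 → 31/71
merge 16/71 + 24/71 → 40/71
merge 31/71 + 40/71 → 1
L = 11/71 + 16/71 + 24/71 + 31/71 + 40/71 + 1 = 193/71 ≈ 2.718 bits/symbol.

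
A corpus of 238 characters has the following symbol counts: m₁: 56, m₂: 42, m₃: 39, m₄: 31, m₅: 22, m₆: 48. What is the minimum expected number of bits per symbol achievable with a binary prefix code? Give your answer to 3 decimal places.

2.563 bits/symbol

Probabilities are the counts divided by 238.
Repeatedly combine the two least-probable nodes; the expected code length is the sum of the merged weights.
merge 11/119 + 31/238 → 53/238
merge 39/238 + 3/17 → 81/238
merge 24/119 + 53/238 → 101/238
merge 4/17 + 81/238 → 137/238
merge 101/238 + 137/238 → 1
L = 53/238 + 81/238 + 101/238 + 137/238 + 1 = 305/119 ≈ 2.563 bits/symbol.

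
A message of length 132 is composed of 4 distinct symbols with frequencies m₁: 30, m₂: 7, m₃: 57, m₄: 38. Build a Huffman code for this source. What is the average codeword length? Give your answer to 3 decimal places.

1.848 bits/symbol

Probabilities are the counts divided by 132.
Repeatedly combine the two least-probable nodes; the expected code length is the sum of the merged weights.
merge 7/132 + 5/22 → 37/132
merge 37/132 + 19/66 → 25/44
merge 19/44 + 25/44 → 1
L = 37/132 + 25/44 + 1 = 61/33 ≈ 1.848 bits/symbol.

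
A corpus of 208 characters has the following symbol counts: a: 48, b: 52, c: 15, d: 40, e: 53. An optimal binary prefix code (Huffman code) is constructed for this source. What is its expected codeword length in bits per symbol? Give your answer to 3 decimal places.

Probabilities are the counts divided by 208.
Repeatedly combine the two least-probable nodes; the expected code length is the sum of the merged weights.
merge 15/208 + 5/26 → 55/208
merge 3/13 + 1/4 → 25/52
merge 53/208 + 55/208 → 27/52
merge 25/52 + 27/52 → 1
L = 55/208 + 25/52 + 27/52 + 1 = 471/208 ≈ 2.264 bits/symbol.

2.264 bits/symbol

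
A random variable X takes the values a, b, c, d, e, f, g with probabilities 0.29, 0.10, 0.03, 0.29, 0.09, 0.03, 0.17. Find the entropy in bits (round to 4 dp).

H = −Σ pᵢ log₂ pᵢ.
−0.29·log₂(0.29) = 0.5179
−0.10·log₂(0.10) = 0.3322
−0.03·log₂(0.03) = 0.1518
−0.29·log₂(0.29) = 0.5179
−0.09·log₂(0.09) = 0.3127
−0.03·log₂(0.03) = 0.1518
−0.17·log₂(0.17) = 0.4346
Sum ≈ 2.4188 → 2.4188 bits.

2.4188 bits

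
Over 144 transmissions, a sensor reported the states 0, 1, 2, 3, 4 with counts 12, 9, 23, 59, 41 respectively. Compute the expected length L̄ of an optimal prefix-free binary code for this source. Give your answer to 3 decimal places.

Probabilities are the counts divided by 144.
Repeatedly combine the two least-probable nodes; the expected code length is the sum of the merged weights.
merge 1/16 + 1/12 → 7/48
merge 7/48 + 23/144 → 11/36
merge 41/144 + 11/36 → 85/144
merge 59/144 + 85/144 → 1
L = 7/48 + 11/36 + 85/144 + 1 = 49/24 ≈ 2.042 bits/symbol.

2.042 bits/symbol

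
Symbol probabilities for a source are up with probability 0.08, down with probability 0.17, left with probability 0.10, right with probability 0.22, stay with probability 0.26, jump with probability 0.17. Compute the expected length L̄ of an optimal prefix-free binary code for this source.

Repeatedly combine the two least-probable nodes; the expected code length is the sum of the merged weights.
merge 2/25 + 1/10 → 9/50
merge 17/100 + 17/100 → 17/50
merge 9/50 + 11/50 → 2/5
merge 13/50 + 17/50 → 3/5
merge 2/5 + 3/5 → 1
L = 9/50 + 17/50 + 2/5 + 3/5 + 1 = 63/25 = 2.52 bits/symbol.

2.52 bits/symbol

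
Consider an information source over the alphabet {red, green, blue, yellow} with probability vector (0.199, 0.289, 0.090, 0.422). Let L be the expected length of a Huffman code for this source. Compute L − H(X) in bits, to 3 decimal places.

Entropy H = −Σ p log₂ p ≈ 1.8190 bits.
Huffman merges: 9/100+199/1000→289/1000; 289/1000+289/1000→289/500; 211/500+289/500→1. L = 1867/1000 ≈ 1.8670.
L − H = 1.8670 − 1.8190 = 0.048 bits.

0.048 bits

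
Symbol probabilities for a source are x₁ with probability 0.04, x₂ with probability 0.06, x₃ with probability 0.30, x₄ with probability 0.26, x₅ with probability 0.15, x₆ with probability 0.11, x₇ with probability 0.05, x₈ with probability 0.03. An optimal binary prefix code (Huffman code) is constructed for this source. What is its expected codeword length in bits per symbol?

Repeatedly combine the two least-probable nodes; the expected code length is the sum of the merged weights.
merge 3/100 + 1/25 → 7/100
merge 1/20 + 3/50 → 11/100
merge 7/100 + 11/100 → 9/50
merge 11/100 + 3/20 → 13/50
merge 9/50 + 13/50 → 11/25
merge 13/50 + 3/10 → 14/25
merge 11/25 + 14/25 → 1
L = 7/100 + 11/100 + 9/50 + 13/50 + 11/25 + 14/25 + 1 = 131/50 = 2.62 bits/symbol.

2.62 bits/symbol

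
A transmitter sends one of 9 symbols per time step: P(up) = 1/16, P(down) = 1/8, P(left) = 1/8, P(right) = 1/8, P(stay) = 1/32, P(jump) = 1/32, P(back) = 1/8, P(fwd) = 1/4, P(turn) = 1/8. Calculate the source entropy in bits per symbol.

Each probability is a power of 1/2, so log₂(1/p) is an integer.
H = Σ p·log₂(1/p) = 1/16·4 + 1/8·3 + 1/8·3 + 1/8·3 + 1/32·5 + 1/32·5 + 1/8·3 + 1/4·2 + 1/8·3 = 2.9375 bits.

2.9375 bits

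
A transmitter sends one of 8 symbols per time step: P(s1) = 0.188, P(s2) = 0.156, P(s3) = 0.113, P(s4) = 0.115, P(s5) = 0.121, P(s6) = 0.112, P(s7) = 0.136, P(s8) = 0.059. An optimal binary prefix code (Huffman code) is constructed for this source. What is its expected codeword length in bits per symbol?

2.983 bits/symbol

Repeatedly combine the two least-probable nodes; the expected code length is the sum of the merged weights.
merge 59/1000 + 14/125 → 171/1000
merge 113/1000 + 23/200 → 57/250
merge 121/1000 + 17/125 → 257/1000
merge 39/250 + 171/1000 → 327/1000
merge 47/250 + 57/250 → 52/125
merge 257/1000 + 327/1000 → 73/125
merge 52/125 + 73/125 → 1
L = 171/1000 + 57/250 + 257/1000 + 327/1000 + 52/125 + 73/125 + 1 = 2983/1000 = 2.983 bits/symbol.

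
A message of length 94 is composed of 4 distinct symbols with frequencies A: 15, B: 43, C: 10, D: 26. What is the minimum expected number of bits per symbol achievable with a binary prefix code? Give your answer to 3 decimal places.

1.809 bits/symbol

Probabilities are the counts divided by 94.
Repeatedly combine the two least-probable nodes; the expected code length is the sum of the merged weights.
merge 5/47 + 15/94 → 25/94
merge 25/94 + 13/47 → 51/94
merge 43/94 + 51/94 → 1
L = 25/94 + 51/94 + 1 = 85/47 ≈ 1.809 bits/symbol.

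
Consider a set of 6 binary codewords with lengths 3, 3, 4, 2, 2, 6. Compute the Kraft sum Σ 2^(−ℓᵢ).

With common denominator 2^6 = 64: Σ 2^(−ℓᵢ) = 8/64 + 8/64 + 4/64 + 16/64 + 16/64 + 1/64 = 53/64 = 0.828125.

0.828125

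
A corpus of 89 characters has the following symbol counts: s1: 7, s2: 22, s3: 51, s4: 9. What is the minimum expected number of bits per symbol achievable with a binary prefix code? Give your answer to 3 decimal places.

1.607 bits/symbol

Probabilities are the counts divided by 89.
Repeatedly combine the two least-probable nodes; the expected code length is the sum of the merged weights.
merge 7/89 + 9/89 → 16/89
merge 16/89 + 22/89 → 38/89
merge 38/89 + 51/89 → 1
L = 16/89 + 38/89 + 1 = 143/89 ≈ 1.607 bits/symbol.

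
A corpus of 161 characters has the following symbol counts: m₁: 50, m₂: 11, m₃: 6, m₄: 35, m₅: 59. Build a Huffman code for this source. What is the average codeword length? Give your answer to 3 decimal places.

Probabilities are the counts divided by 161.
Repeatedly combine the two least-probable nodes; the expected code length is the sum of the merged weights.
merge 6/161 + 11/161 → 17/161
merge 17/161 + 5/23 → 52/161
merge 50/161 + 52/161 → 102/161
merge 59/161 + 102/161 → 1
L = 17/161 + 52/161 + 102/161 + 1 = 332/161 ≈ 2.062 bits/symbol.

2.062 bits/symbol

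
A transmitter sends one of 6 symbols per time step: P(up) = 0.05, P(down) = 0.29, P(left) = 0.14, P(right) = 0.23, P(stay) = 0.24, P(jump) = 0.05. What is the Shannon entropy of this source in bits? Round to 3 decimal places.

2.329 bits

H = −Σ pᵢ log₂ pᵢ.
−0.05·log₂(0.05) = 0.2161
−0.29·log₂(0.29) = 0.5179
−0.14·log₂(0.14) = 0.3971
−0.23·log₂(0.23) = 0.4877
−0.24·log₂(0.24) = 0.4941
−0.05·log₂(0.05) = 0.2161
Sum ≈ 2.3290 → 2.329 bits.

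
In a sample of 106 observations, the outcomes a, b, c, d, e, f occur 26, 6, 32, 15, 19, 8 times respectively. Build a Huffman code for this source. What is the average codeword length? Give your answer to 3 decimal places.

Probabilities are the counts divided by 106.
Repeatedly combine the two least-probable nodes; the expected code length is the sum of the merged weights.
merge 3/53 + 4/53 → 7/53
merge 7/53 + 15/106 → 29/106
merge 19/106 + 13/53 → 45/106
merge 29/106 + 16/53 → 61/106
merge 45/106 + 61/106 → 1
L = 7/53 + 29/106 + 45/106 + 61/106 + 1 = 255/106 ≈ 2.406 bits/symbol.

2.406 bits/symbol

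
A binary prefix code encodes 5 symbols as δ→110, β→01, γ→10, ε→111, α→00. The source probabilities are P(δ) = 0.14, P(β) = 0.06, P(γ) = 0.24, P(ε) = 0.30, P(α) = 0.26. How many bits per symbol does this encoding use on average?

L̄ = Σ pᵢ·ℓᵢ = 0.14·3 + 0.06·2 + 0.24·2 + 0.30·3 + 0.26·2 = 2.44 bits/symbol.

2.44 bits/symbol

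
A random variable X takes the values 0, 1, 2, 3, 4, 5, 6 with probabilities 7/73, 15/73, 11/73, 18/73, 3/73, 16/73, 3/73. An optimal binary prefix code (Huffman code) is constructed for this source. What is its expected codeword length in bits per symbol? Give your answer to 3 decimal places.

Repeatedly combine the two least-probable nodes; the expected code length is the sum of the merged weights.
merge 3/73 + 3/73 → 6/73
merge 6/73 + 7/73 → 13/73
merge 11/73 + 13/73 → 24/73
merge 15/73 + 16/73 → 31/73
merge 18/73 + 24/73 → 42/73
merge 31/73 + 42/73 → 1
L = 6/73 + 13/73 + 24/73 + 31/73 + 42/73 + 1 = 189/73 ≈ 2.589 bits/symbol.

2.589 bits/symbol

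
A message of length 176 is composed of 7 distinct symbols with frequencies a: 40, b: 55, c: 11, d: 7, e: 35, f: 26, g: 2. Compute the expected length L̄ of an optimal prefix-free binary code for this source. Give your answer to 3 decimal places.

2.426 bits/symbol

Probabilities are the counts divided by 176.
Repeatedly combine the two least-probable nodes; the expected code length is the sum of the merged weights.
merge 1/88 + 7/176 → 9/176
merge 9/176 + 1/16 → 5/44
merge 5/44 + 13/88 → 23/88
merge 35/176 + 5/22 → 75/176
merge 23/88 + 5/16 → 101/176
merge 75/176 + 101/176 → 1
L = 9/176 + 5/44 + 23/88 + 75/176 + 101/176 + 1 = 427/176 ≈ 2.426 bits/symbol.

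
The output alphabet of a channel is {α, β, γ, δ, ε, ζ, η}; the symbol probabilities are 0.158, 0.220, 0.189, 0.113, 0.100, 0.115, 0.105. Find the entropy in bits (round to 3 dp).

H = −Σ pᵢ log₂ pᵢ.
−0.158·log₂(0.158) = 0.4206
−0.220·log₂(0.220) = 0.4806
−0.189·log₂(0.189) = 0.4543
−0.113·log₂(0.113) = 0.3555
−0.100·log₂(0.100) = 0.3322
−0.115·log₂(0.115) = 0.3588
−0.105·log₂(0.105) = 0.3414
Sum ≈ 2.7433 → 2.743 bits.

2.743 bits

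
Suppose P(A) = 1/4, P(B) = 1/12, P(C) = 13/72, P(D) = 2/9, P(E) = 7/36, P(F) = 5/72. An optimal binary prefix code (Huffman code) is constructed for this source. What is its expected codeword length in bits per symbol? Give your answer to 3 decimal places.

Repeatedly combine the two least-probable nodes; the expected code length is the sum of the merged weights.
merge 5/72 + 1/12 → 11/72
merge 11/72 + 13/72 → 1/3
merge 7/36 + 2/9 → 5/12
merge 1/4 + 1/3 → 7/12
merge 5/12 + 7/12 → 1
L = 11/72 + 1/3 + 5/12 + 7/12 + 1 = 179/72 ≈ 2.486 bits/symbol.

2.486 bits/symbol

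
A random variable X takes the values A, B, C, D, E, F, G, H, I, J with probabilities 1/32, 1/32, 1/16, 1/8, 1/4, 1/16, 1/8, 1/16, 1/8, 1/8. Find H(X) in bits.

Each probability is a power of 1/2, so log₂(1/p) is an integer.
H = Σ p·log₂(1/p) = 1/32·5 + 1/32·5 + 1/16·4 + 1/8·3 + 1/4·2 + 1/16·4 + 1/8·3 + 1/16·4 + 1/8·3 + 1/8·3 = 3.0625 bits.

3.0625 bits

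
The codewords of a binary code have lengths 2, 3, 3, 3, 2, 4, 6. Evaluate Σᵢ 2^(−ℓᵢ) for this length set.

With common denominator 2^6 = 64: Σ 2^(−ℓᵢ) = 16/64 + 8/64 + 8/64 + 8/64 + 16/64 + 4/64 + 1/64 = 61/64 = 0.953125.

0.953125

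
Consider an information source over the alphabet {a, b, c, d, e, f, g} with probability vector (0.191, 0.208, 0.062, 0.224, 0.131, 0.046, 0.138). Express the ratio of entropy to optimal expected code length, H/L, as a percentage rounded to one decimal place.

98.7%

Entropy H = −Σ p log₂ p ≈ 2.6424 bits.
Huffman merges: 23/500+31/500→27/250; 27/250+131/1000→239/1000; 69/500+191/1000→329/1000; 26/125+28/125→54/125; 239/1000+329/1000→71/125; 54/125+71/125→1. L = 669/250 ≈ 2.6760.
Efficiency = H/L = 2.6424/2.6760 = 98.7%.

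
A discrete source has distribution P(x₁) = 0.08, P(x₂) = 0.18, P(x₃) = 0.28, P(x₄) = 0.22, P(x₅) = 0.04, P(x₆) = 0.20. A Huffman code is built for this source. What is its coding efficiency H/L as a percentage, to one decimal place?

98.4%

Entropy H = −Σ p log₂ p ≈ 2.3817 bits.
Huffman merges: 1/25+2/25→3/25; 3/25+9/50→3/10; 1/5+11/50→21/50; 7/25+3/10→29/50; 21/50+29/50→1. L = 121/50 ≈ 2.4200.
Efficiency = H/L = 2.3817/2.4200 = 98.4%.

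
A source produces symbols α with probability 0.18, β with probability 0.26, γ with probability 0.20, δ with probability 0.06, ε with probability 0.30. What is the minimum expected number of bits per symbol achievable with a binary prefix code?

2.24 bits/symbol

Repeatedly combine the two least-probable nodes; the expected code length is the sum of the merged weights.
merge 3/50 + 9/50 → 6/25
merge 1/5 + 6/25 → 11/25
merge 13/50 + 3/10 → 14/25
merge 11/25 + 14/25 → 1
L = 6/25 + 11/25 + 14/25 + 1 = 56/25 = 2.24 bits/symbol.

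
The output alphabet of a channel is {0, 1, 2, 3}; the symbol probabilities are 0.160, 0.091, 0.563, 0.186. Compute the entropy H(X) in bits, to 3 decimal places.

1.656 bits

H = −Σ pᵢ log₂ pᵢ.
−0.160·log₂(0.160) = 0.4230
−0.091·log₂(0.091) = 0.3147
−0.563·log₂(0.563) = 0.4666
−0.186·log₂(0.186) = 0.4514
Sum ≈ 1.6557 → 1.656 bits.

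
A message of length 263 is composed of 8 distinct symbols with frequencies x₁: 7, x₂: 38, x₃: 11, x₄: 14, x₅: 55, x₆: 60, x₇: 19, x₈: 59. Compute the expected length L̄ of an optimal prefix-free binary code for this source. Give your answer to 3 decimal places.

2.722 bits/symbol

Probabilities are the counts divided by 263.
Repeatedly combine the two least-probable nodes; the expected code length is the sum of the merged weights.
merge 7/263 + 11/263 → 18/263
merge 14/263 + 18/263 → 32/263
merge 19/263 + 32/263 → 51/263
merge 38/263 + 51/263 → 89/263
merge 55/263 + 59/263 → 114/263
merge 60/263 + 89/263 → 149/263
merge 114/263 + 149/263 → 1
L = 18/263 + 32/263 + 51/263 + 89/263 + 114/263 + 149/263 + 1 = 716/263 ≈ 2.722 bits/symbol.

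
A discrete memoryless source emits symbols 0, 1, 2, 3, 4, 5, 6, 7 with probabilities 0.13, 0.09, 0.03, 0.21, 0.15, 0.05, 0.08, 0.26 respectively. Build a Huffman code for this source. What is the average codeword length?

Repeatedly combine the two least-probable nodes; the expected code length is the sum of the merged weights.
merge 3/100 + 1/20 → 2/25
merge 2/25 + 2/25 → 4/25
merge 9/100 + 13/100 → 11/50
merge 3/20 + 4/25 → 31/100
merge 21/100 + 11/50 → 43/100
merge 13/50 + 31/100 → 57/100
merge 43/100 + 57/100 → 1
L = 2/25 + 4/25 + 11/50 + 31/100 + 43/100 + 57/100 + 1 = 277/100 = 2.77 bits/symbol.

2.77 bits/symbol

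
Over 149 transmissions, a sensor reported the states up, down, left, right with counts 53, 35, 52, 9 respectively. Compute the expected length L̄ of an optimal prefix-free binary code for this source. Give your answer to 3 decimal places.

Probabilities are the counts divided by 149.
Repeatedly combine the two least-probable nodes; the expected code length is the sum of the merged weights.
merge 9/149 + 35/149 → 44/149
merge 44/149 + 52/149 → 96/149
merge 53/149 + 96/149 → 1
L = 44/149 + 96/149 + 1 = 289/149 ≈ 1.940 bits/symbol.

1.940 bits/symbol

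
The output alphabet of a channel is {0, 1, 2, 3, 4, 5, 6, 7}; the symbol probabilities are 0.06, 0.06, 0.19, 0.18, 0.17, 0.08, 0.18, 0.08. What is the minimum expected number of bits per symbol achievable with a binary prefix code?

2.91 bits/symbol

Repeatedly combine the two least-probable nodes; the expected code length is the sum of the merged weights.
merge 3/50 + 3/50 → 3/25
merge 2/25 + 2/25 → 4/25
merge 3/25 + 4/25 → 7/25
merge 17/100 + 9/50 → 7/20
merge 9/50 + 19/100 → 37/100
merge 7/25 + 7/20 → 63/100
merge 37/100 + 63/100 → 1
L = 3/25 + 4/25 + 7/25 + 7/20 + 37/100 + 63/100 + 1 = 291/100 = 2.91 bits/symbol.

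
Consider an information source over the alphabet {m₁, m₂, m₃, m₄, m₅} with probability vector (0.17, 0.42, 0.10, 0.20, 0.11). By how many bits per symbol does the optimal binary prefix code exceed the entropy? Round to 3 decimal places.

0.053 bits

Entropy H = −Σ p log₂ p ≈ 2.1071 bits.
Huffman merges: 1/10+11/100→21/100; 17/100+1/5→37/100; 21/100+37/100→29/50; 21/50+29/50→1. L = 54/25 ≈ 2.1600.
L − H = 2.1600 − 2.1071 = 0.053 bits.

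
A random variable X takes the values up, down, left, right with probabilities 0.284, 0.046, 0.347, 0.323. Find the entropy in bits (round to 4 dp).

H = −Σ pᵢ log₂ pᵢ.
−0.284·log₂(0.284) = 0.5158
−0.046·log₂(0.046) = 0.2043
−0.347·log₂(0.347) = 0.5299
−0.323·log₂(0.323) = 0.5266
Sum ≈ 1.7766 → 1.7766 bits.

1.7766 bits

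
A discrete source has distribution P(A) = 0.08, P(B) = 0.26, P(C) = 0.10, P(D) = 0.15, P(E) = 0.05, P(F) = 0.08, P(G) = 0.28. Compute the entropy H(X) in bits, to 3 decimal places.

2.561 bits

H = −Σ pᵢ log₂ pᵢ.
−0.08·log₂(0.08) = 0.2915
−0.26·log₂(0.26) = 0.5053
−0.10·log₂(0.10) = 0.3322
−0.15·log₂(0.15) = 0.4105
−0.05·log₂(0.05) = 0.2161
−0.08·log₂(0.08) = 0.2915
−0.28·log₂(0.28) = 0.5142
Sum ≈ 2.5614 → 2.561 bits.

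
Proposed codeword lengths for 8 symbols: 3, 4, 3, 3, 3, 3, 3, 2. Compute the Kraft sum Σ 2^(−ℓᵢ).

1.0625

With common denominator 2^4 = 16: Σ 2^(−ℓᵢ) = 2/16 + 1/16 + 2/16 + 2/16 + 2/16 + 2/16 + 2/16 + 4/16 = 17/16 = 1.0625.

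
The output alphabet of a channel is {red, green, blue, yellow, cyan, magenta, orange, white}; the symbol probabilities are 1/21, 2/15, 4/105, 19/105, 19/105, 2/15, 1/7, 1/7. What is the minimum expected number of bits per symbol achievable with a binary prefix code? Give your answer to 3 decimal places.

Repeatedly combine the two least-probable nodes; the expected code length is the sum of the merged weights.
merge 4/105 + 1/21 → 3/35
merge 3/35 + 2/15 → 23/105
merge 2/15 + 1/7 → 29/105
merge 1/7 + 19/105 → 34/105
merge 19/105 + 23/105 → 2/5
merge 29/105 + 34/105 → 3/5
merge 2/5 + 3/5 → 1
L = 3/35 + 23/105 + 29/105 + 34/105 + 2/5 + 3/5 + 1 = 61/21 ≈ 2.905 bits/symbol.

2.905 bits/symbol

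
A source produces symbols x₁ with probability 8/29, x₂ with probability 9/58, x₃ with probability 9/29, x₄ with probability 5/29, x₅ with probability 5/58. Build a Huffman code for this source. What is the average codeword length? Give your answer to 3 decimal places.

Repeatedly combine the two least-probable nodes; the expected code length is the sum of the merged weights.
merge 5/58 + 9/58 → 7/29
merge 5/29 + 7/29 → 12/29
merge 8/29 + 9/29 → 17/29
merge 12/29 + 17/29 → 1
L = 7/29 + 12/29 + 17/29 + 1 = 65/29 ≈ 2.241 bits/symbol.

2.241 bits/symbol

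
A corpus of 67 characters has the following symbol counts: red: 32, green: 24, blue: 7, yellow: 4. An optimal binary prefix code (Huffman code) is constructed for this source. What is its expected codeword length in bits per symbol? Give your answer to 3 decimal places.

Probabilities are the counts divided by 67.
Repeatedly combine the two least-probable nodes; the expected code length is the sum of the merged weights.
merge 4/67 + 7/67 → 11/67
merge 11/67 + 24/67 → 35/67
merge 32/67 + 35/67 → 1
L = 11/67 + 35/67 + 1 = 113/67 ≈ 1.687 bits/symbol.

1.687 bits/symbol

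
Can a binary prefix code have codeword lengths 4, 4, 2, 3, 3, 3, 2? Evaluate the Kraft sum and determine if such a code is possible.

1; yes

With common denominator 2^4 = 16: Σ 2^(−ℓᵢ) = 1/16 + 1/16 + 4/16 + 2/16 + 2/16 + 2/16 + 4/16 = 16/16 = 1.
Kraft's inequality requires Σ ≤ 1; here Σ = 1 ≤ 1, so such a prefix code exists.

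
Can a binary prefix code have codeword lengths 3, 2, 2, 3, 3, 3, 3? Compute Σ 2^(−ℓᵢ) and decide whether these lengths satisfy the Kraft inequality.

With common denominator 2^3 = 8: Σ 2^(−ℓᵢ) = 1/8 + 2/8 + 2/8 + 1/8 + 1/8 + 1/8 + 1/8 = 9/8 = 1.125.
Kraft's inequality requires Σ ≤ 1; here Σ = 1.125 > 1, so no such prefix code exists.

1.125; no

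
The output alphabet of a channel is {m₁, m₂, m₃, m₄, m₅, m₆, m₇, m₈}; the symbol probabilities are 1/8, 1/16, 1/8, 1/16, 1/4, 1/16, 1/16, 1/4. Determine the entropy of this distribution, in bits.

2.75 bits

Each probability is a power of 1/2, so log₂(1/p) is an integer.
H = Σ p·log₂(1/p) = 1/8·3 + 1/16·4 + 1/8·3 + 1/16·4 + 1/4·2 + 1/16·4 + 1/16·4 + 1/4·2 = 2.75 bits.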